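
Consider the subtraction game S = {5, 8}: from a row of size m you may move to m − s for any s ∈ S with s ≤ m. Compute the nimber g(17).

0

Compute g(0), g(1), … for moves {5, 8}:
k:     0  1  2  3  4  5  6  7  8  9 10 11 12 13 14 15 16 17
g(k):  0  0  0  0  0  1  1  1  1  1  2  2  2  0  0  0  0  0
So g(17) = 0.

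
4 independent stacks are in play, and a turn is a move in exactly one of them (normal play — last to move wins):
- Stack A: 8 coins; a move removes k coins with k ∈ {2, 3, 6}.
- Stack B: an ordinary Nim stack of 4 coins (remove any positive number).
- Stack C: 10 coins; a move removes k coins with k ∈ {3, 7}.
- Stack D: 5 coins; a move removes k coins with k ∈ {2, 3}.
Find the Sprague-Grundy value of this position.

6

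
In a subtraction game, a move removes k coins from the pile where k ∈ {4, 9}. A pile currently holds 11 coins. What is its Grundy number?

2

Build the Grundy sequence with g(k) = mex{g(k−s) : s ∈ {4, 9}, s ≤ k}:
g(0) = mex{} = 0
g(1) = mex{} = 0
g(2) = mex{} = 0
g(3) = mex{} = 0
g(4) = mex{0} = 1
g(5) = mex{0} = 1
g(6) = mex{0} = 1
g(7) = mex{0} = 1
g(8) = mex{1} = 0
g(9) = mex{0,1} = 2
g(10) = mex{0,1} = 2
g(11) = mex{0,1} = 2
So g(11) = 2.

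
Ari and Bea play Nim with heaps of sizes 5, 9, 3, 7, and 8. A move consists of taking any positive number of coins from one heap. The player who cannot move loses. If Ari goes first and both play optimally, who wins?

Nim-sum: 5 ^ 9 ^ 3 ^ 7 ^ 8 = 0.
The nim-sum is 0, so this is a P-position: the player to move is in a losing position under optimal play; Ari is about to move from it and so loses — Bea wins.

Bea wins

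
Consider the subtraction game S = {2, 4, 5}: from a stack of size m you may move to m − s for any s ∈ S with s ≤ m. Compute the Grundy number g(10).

1

Grundy values for subtraction set {2, 4, 5}:
g(0) = mex{} = 0
g(1) = mex{} = 0
g(2) = mex{0} = 1
g(3) = mex{0} = 1
g(4) = mex{0,1} = 2
g(5) = mex{0,1} = 2
g(6) = mex{0,1,2} = 3
g(7) = mex{1,2} = 0
g(8) = mex{1,2,3} = 0
g(9) = mex{0,2} = 1
g(10) = mex{0,2,3} = 1
So g(10) = 1.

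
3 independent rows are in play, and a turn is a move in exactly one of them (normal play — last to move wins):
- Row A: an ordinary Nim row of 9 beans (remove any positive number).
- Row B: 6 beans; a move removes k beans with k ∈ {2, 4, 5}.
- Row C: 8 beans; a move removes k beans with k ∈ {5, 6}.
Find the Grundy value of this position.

11

Row A is a plain Nim row of size 9, so its Grundy value is 9.
Grundy values for row B (subtraction set {2, 4, 5}):
g(0) = mex{} = 0
g(1) = mex{} = 0
g(2) = mex{0} = 1
g(3) = mex{0} = 1
g(4) = mex{0,1} = 2
g(5) = mex{0,1} = 2
g(6) = mex{0,1,2} = 3
So g(6) = 3.
For row C, compute g(0), g(1), … with moves {5, 6}:
k:     0  1  2  3  4  5  6  7  8
g(k):  0  0  0  0  0  1  1  1  1
So g(8) = 1.
The value of a disjunctive sum is the nim-sum of the parts.
Combined value = 9 ⊕ 3 ⊕ 1 = 11.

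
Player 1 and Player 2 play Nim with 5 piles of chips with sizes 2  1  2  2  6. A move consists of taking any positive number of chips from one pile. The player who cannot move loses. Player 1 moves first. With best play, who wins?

Player 1 wins

Nim-sum: 2 ⊕ 1 ⊕ 2 ⊕ 2 ⊕ 6 = 5.
The nim-sum is 5 ≠ 0, so this is an N-position: the player to move can win; Player 1 has a winning move.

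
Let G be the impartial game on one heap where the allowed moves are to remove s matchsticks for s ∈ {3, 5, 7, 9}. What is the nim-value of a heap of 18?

Grundy values for subtraction set {3, 5, 7, 9}:
k:     0  1  2  3  4  5  6  7  8  9 10 11 12 13 14 15 16 17 18
g(k):  0  0  0  1  1  1  2  2  2  3  3  3  0  0  0  1  1  1  2
So g(18) = 2.

2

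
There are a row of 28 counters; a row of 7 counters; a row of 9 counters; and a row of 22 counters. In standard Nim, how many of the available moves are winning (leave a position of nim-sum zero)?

3

Nim-sum: 28 ^ 7 ^ 9 ^ 22 = 4.
The overall nim-sum is X = 4. A row of size p has a winning move iff p XOR X < p (reduce it to p XOR X).
  28: 28 XOR 4 = 24 < 28 — winning move (to 24).
  7: 7 XOR 4 = 3 < 7 — winning move (to 3).
  9: 9 XOR 4 = 13 ≥ 9 — no move.
  22: 22 XOR 4 = 18 < 22 — winning move (to 18).
That gives 3 winning moves.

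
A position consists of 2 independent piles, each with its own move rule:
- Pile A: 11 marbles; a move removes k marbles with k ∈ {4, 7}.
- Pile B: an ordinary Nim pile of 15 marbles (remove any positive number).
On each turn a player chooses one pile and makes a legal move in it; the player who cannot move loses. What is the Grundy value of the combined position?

15

Build the Grundy sequence for pile A with g(k) = mex{g(k−s) : s ∈ {4, 7}, s ≤ k}:
g(0) = mex{} = 0
g(1) = mex{} = 0
g(2) = mex{} = 0
g(3) = mex{} = 0
g(4) = mex{0} = 1
g(5) = mex{0} = 1
g(6) = mex{0} = 1
g(7) = mex{0} = 1
g(8) = mex{0,1} = 2
g(9) = mex{0,1} = 2
g(10) = mex{0,1} = 2
g(11) = mex{1} = 0
So g(11) = 0.
Pile B is a plain Nim pile of size 15, so its Grundy value is 15.
By the Sprague-Grundy theorem, the Grundy value of a sum of independent games is the XOR of the component values.
Combined value = 0 XOR 15 = 15.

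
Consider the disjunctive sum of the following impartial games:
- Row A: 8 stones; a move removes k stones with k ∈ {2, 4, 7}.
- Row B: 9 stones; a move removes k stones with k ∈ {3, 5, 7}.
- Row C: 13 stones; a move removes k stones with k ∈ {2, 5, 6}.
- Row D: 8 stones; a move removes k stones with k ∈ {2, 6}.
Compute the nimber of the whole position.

3

Grundy values for row A (subtraction set {2, 4, 7}):
g(0) = mex{} = 0
g(1) = mex{} = 0
g(2) = mex{0} = 1
g(3) = mex{0} = 1
g(4) = mex{0,1} = 2
g(5) = mex{0,1} = 2
g(6) = mex{1,2} = 0
g(7) = mex{0,1,2} = 3
g(8) = mex{0,2} = 1
So g(8) = 1.
For row B, compute g(0), g(1), … with moves {3, 5, 7}:
g(0) = mex{} = 0
g(1) = mex{} = 0
g(2) = mex{} = 0
g(3) = mex{0} = 1
g(4) = mex{0} = 1
g(5) = mex{0} = 1
g(6) = mex{0,1} = 2
g(7) = mex{0,1} = 2
g(8) = mex{0,1} = 2
g(9) = mex{0,1,2} = 3
So g(9) = 3.
Grundy values for row C (subtraction set {2, 5, 6}):
g(0) = mex{} = 0
g(1) = mex{} = 0
g(2) = mex{0} = 1
g(3) = mex{0} = 1
g(4) = mex{1} = 0
g(5) = mex{0,1} = 2
g(6) = mex{0} = 1
g(7) = mex{0,1,2} = 3
g(8) = mex{1} = 0
g(9) = mex{0,1,3} = 2
g(10) = mex{0,2} = 1
g(11) = mex{1,2} = 0
g(12) = mex{1,3} = 0
g(13) = mex{0,3} = 1
So g(13) = 1.
For row D, compute g(0), g(1), … with moves {2, 6}:
g(0) = mex{} = 0
g(1) = mex{} = 0
g(2) = mex{0} = 1
g(3) = mex{0} = 1
g(4) = mex{1} = 0
g(5) = mex{1} = 0
g(6) = mex{0} = 1
g(7) = mex{0} = 1
g(8) = mex{1} = 0
So g(8) = 0.
The value of a disjunctive sum is the nim-sum of the parts.
Combined value = 1 ⊕ 3 ⊕ 1 ⊕ 0 = 3.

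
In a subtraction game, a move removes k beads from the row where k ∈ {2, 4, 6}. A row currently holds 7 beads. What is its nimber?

3

Compute g(0), g(1), … for moves {2, 4, 6}:
g(0) = mex{} = 0
g(1) = mex{} = 0
g(2) = mex{0} = 1
g(3) = mex{0} = 1
g(4) = mex{0,1} = 2
g(5) = mex{0,1} = 2
g(6) = mex{0,1,2} = 3
g(7) = mex{0,1,2} = 3
So g(7) = 3.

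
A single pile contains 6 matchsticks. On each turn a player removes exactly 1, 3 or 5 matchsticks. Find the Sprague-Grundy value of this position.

Compute g(0), g(1), … for moves {1, 3, 5}:
g(0) = mex{} = 0
g(1) = mex{0} = 1
g(2) = mex{1} = 0
g(3) = mex{0} = 1
g(4) = mex{1} = 0
g(5) = mex{0} = 1
g(6) = mex{1} = 0
So g(6) = 0.

0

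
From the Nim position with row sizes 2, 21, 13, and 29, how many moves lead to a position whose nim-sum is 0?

Write each in binary and XOR column by column:
  00010  (2)
  10101  (21)
  01101  (13)
  11101  (29)
  -----
  00111  (7)
The overall nim-sum is X = 7. A row of size p has a winning move iff p XOR X < p (reduce it to p XOR X).
  2: 2 XOR 7 = 5 ≥ 2 — no move.
  21: 21 XOR 7 = 18 < 21 — winning move (to 18).
  13: 13 XOR 7 = 10 < 13 — winning move (to 10).
  29: 29 XOR 7 = 26 < 29 — winning move (to 26).
That gives 3 winning moves.

3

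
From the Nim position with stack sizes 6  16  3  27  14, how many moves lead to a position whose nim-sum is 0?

In binary:
  00110  (6)
  10000  (16)
  00011  (3)
  11011  (27)
  01110  (14)
  -----
  00000  (0)
The nim-sum is already 0, so every move leaves a nonzero nim-sum — there are no winning moves.

0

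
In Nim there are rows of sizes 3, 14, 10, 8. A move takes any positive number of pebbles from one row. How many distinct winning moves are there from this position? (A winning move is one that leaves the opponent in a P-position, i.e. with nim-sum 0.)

3

In binary:
  0011  (3)
  1110  (14)
  1010  (10)
  1000  (8)
  ----
  1111  (15)
The overall nim-sum is X = 15. A row of size p has a winning move iff p XOR X < p (reduce it to p XOR X).
  3: 3 XOR 15 = 12 ≥ 3 — no move.
  14: 14 XOR 15 = 1 < 14 — winning move (to 1).
  10: 10 XOR 15 = 5 < 10 — winning move (to 5).
  8: 8 XOR 15 = 7 < 8 — winning move (to 7).
That gives 3 winning moves.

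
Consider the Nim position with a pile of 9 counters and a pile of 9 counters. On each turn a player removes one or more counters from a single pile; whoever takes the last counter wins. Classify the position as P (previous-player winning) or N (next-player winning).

P-position

In binary:
  1001  (9)
  1001  (9)
  ----
  0000  (0)
The nim-sum is 0, so this is a P-position: the player to move is in a losing position under optimal play.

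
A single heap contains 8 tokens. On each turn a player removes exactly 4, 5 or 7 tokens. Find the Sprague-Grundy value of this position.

2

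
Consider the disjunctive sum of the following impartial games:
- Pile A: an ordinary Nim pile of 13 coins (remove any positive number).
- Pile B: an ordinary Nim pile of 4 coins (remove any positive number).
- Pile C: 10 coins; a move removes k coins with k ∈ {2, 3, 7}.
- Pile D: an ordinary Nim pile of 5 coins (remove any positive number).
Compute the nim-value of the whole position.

Pile A is a plain Nim pile of size 13, so its Grundy value is 13.
Pile B is a plain Nim pile of size 4, so its Grundy value is 4.
Build the Grundy sequence for pile C with g(k) = mex{g(k−s) : s ∈ {2, 3, 7}, s ≤ k}:
g(0) = mex{} = 0
g(1) = mex{} = 0
g(2) = mex{0} = 1
g(3) = mex{0} = 1
g(4) = mex{0,1} = 2
g(5) = mex{1} = 0
g(6) = mex{1,2} = 0
g(7) = mex{0,2} = 1
g(8) = mex{0} = 1
g(9) = mex{0,1} = 2
g(10) = mex{1} = 0
So g(10) = 0.
Pile D is a plain Nim pile of size 5, so its Grundy value is 5.
The value of a disjunctive sum is the nim-sum of the parts.
Combined value = 13 ⊕ 4 ⊕ 0 ⊕ 5 = 12.

12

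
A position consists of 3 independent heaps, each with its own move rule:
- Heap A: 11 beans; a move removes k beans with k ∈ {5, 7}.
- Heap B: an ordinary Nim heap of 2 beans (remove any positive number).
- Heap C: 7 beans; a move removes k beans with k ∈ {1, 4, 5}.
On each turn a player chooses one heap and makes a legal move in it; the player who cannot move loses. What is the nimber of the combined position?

3

For heap A, compute g(0), g(1), … with moves {5, 7}:
k:     0  1  2  3  4  5  6  7  8  9 10 11
g(k):  0  0  0  0  0  1  1  1  1  1  2  2
So g(11) = 2.
Heap B is a plain Nim heap of size 2, so its Grundy value is 2.
For heap C, compute g(0), g(1), … with moves {1, 4, 5}:
k:     0  1  2  3  4  5  6  7
g(k):  0  1  0  1  2  3  2  3
So g(7) = 3.
By the Sprague-Grundy theorem, the Grundy value of a sum of independent games is the XOR of the component values.
Combined value = 2 XOR 2 XOR 3 = 3.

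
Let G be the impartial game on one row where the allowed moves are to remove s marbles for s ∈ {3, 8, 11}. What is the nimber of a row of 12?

2

Compute g(0), g(1), … for moves {3, 8, 11}:
g(0) = mex{} = 0
g(1) = mex{} = 0
g(2) = mex{} = 0
g(3) = mex{0} = 1
g(4) = mex{0} = 1
g(5) = mex{0} = 1
g(6) = mex{1} = 0
g(7) = mex{1} = 0
g(8) = mex{0,1} = 2
g(9) = mex{0} = 1
g(10) = mex{0} = 1
g(11) = mex{0,1,2} = 3
g(12) = mex{0,1} = 2
So g(12) = 2.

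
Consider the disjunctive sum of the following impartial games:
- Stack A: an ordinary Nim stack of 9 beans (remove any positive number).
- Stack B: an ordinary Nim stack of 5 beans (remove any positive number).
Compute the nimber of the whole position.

Stack A is a plain Nim stack of size 9, so its Grundy value is 9.
Stack B is a plain Nim stack of size 5, so its Grundy value is 5.
The value of a disjunctive sum is the nim-sum of the parts.
Combined value = 9 ⊕ 5 = 12.

12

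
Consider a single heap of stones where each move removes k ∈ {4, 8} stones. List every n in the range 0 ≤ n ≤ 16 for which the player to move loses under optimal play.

Compute g(0), g(1), … for moves {4, 8}:
k:     0  1  2  3  4  5  6  7  8  9 10 11 12 13 14 15 16
g(k):  0  0  0  0  1  1  1  1  2  2  2  2  0  0  0  0  1
The P-positions (g = 0) in 0..16 are 0, 1, 2, 3, 12, 13, 14, 15.

0, 1, 2, 3, 12, 13, 14, 15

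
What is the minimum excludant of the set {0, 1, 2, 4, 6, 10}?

3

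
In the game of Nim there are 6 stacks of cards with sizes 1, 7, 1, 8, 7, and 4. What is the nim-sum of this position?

Compute the nim-sum pairwise:
1 ⊕ 7 = 6
6 ⊕ 1 = 7
7 ⊕ 8 = 15
15 ⊕ 7 = 8
8 ⊕ 4 = 12

12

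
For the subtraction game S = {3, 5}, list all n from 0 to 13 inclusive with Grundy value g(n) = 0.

0, 1, 2, 8, 9, 10

Build the Grundy sequence with g(k) = mex{g(k−s) : s ∈ {3, 5}, s ≤ k}:
g(0) = mex{} = 0
g(1) = mex{} = 0
g(2) = mex{} = 0
g(3) = mex{0} = 1
g(4) = mex{0} = 1
g(5) = mex{0} = 1
g(6) = mex{0,1} = 2
g(7) = mex{0,1} = 2
g(8) = mex{1} = 0
g(9) = mex{1,2} = 0
g(10) = mex{1,2} = 0
g(11) = mex{0,2} = 1
g(12) = mex{0,2} = 1
g(13) = mex{0} = 1
The P-positions (g = 0) in 0..13 are 0, 1, 2, 8, 9, 10.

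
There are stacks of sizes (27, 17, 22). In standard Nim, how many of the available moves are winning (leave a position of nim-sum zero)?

Compute the nim-sum pairwise:
27 XOR 17 = 10
10 XOR 22 = 28
The overall nim-sum is X = 28. A stack of size p has a winning move iff p XOR X < p (reduce it to p XOR X).
  27: 27 XOR 28 = 7 < 27 — winning move (to 7).
  17: 17 XOR 28 = 13 < 17 — winning move (to 13).
  22: 22 XOR 28 = 10 < 22 — winning move (to 10).
That gives 3 winning moves.

3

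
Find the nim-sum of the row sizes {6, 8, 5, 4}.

15

Compute the nim-sum pairwise:
6 ^ 8 = 14
14 ^ 5 = 11
11 ^ 4 = 15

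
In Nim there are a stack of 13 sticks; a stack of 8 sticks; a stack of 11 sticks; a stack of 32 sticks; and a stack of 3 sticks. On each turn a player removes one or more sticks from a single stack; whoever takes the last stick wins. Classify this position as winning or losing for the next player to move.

Nim-sum: 13 ^ 8 ^ 11 ^ 32 ^ 3 = 45.
The nim-sum is 45 ≠ 0, so this is an N-position: the player to move can win.

Winning position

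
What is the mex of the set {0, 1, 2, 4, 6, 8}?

The values 0, 1, 2 are all present; 3 is the first non-negative integer missing from the set.

3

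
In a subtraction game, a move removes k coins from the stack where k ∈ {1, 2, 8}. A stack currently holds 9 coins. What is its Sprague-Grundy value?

Grundy values for subtraction set {1, 2, 8}:
g(0) = mex{} = 0
g(1) = mex{0} = 1
g(2) = mex{0,1} = 2
g(3) = mex{1,2} = 0
g(4) = mex{0,2} = 1
g(5) = mex{0,1} = 2
g(6) = mex{1,2} = 0
g(7) = mex{0,2} = 1
g(8) = mex{0,1} = 2
g(9) = mex{1,2} = 0
So g(9) = 0.

0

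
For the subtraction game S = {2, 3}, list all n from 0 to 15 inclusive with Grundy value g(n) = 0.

Compute g(0), g(1), … for moves {2, 3}:
k:     0  1  2  3  4  5  6  7  8  9 10 11 12 13 14 15
g(k):  0  0  1  1  2  0  0  1  1  2  0  0  1  1  2  0
The P-positions (g = 0) in 0..15 are 0, 1, 5, 6, 10, 11, 15.

0, 1, 5, 6, 10, 11, 15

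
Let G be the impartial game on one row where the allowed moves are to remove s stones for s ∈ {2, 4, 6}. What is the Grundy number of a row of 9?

0

Grundy values for subtraction set {2, 4, 6}:
g(0) = mex{} = 0
g(1) = mex{} = 0
g(2) = mex{0} = 1
g(3) = mex{0} = 1
g(4) = mex{0,1} = 2
g(5) = mex{0,1} = 2
g(6) = mex{0,1,2} = 3
g(7) = mex{0,1,2} = 3
g(8) = mex{1,2,3} = 0
g(9) = mex{1,2,3} = 0
So g(9) = 0.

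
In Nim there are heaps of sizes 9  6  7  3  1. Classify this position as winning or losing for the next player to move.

Compute the nim-sum pairwise:
9 XOR 6 = 15
15 XOR 7 = 8
8 XOR 3 = 11
11 XOR 1 = 10
The nim-sum is 10 ≠ 0, so this is an N-position: the player to move can win.

Winning position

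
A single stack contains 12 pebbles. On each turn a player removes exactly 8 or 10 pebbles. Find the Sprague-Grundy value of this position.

1

Build the Grundy sequence with g(k) = mex{g(k−s) : s ∈ {8, 10}, s ≤ k}:
g(0) = mex{} = 0
g(1) = mex{} = 0
g(2) = mex{} = 0
g(3) = mex{} = 0
g(4) = mex{} = 0
g(5) = mex{} = 0
g(6) = mex{} = 0
g(7) = mex{} = 0
g(8) = mex{0} = 1
g(9) = mex{0} = 1
g(10) = mex{0} = 1
g(11) = mex{0} = 1
g(12) = mex{0} = 1
So g(12) = 1.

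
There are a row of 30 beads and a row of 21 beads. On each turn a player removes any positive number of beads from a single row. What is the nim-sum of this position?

11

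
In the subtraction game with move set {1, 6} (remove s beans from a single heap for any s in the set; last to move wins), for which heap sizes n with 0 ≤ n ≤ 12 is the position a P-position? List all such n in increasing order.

0, 2, 4, 7, 9, 11

Compute g(0), g(1), … for moves {1, 6}:
k:     0  1  2  3  4  5  6  7  8  9 10 11 12
g(k):  0  1  0  1  0  1  2  0  1  0  1  0  1
The P-positions (g = 0) in 0..12 are 0, 2, 4, 7, 9, 11.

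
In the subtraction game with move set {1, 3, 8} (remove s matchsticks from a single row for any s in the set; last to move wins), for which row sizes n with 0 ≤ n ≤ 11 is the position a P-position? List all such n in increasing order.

0, 2, 4, 6, 11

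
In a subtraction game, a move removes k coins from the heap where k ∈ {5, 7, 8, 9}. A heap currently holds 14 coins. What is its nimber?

Compute g(0), g(1), … for moves {5, 7, 8, 9}:
g(0) = mex{} = 0
g(1) = mex{} = 0
g(2) = mex{} = 0
g(3) = mex{} = 0
g(4) = mex{} = 0
g(5) = mex{0} = 1
g(6) = mex{0} = 1
g(7) = mex{0} = 1
g(8) = mex{0} = 1
g(9) = mex{0} = 1
g(10) = mex{0,1} = 2
g(11) = mex{0,1} = 2
g(12) = mex{0,1} = 2
g(13) = mex{0,1} = 2
g(14) = mex{1} = 0
So g(14) = 0.

0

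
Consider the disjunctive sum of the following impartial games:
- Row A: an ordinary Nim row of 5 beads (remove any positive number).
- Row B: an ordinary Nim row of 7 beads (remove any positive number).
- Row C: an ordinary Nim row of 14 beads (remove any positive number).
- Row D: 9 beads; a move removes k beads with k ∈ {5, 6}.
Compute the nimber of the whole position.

Row A is a plain Nim row of size 5, so its Grundy value is 5.
Row B is a plain Nim row of size 7, so its Grundy value is 7.
Row C is a plain Nim row of size 14, so its Grundy value is 14.
Grundy values for row D (subtraction set {5, 6}):
g(0) = mex{} = 0
g(1) = mex{} = 0
g(2) = mex{} = 0
g(3) = mex{} = 0
g(4) = mex{} = 0
g(5) = mex{0} = 1
g(6) = mex{0} = 1
g(7) = mex{0} = 1
g(8) = mex{0} = 1
g(9) = mex{0} = 1
So g(9) = 1.
By the Sprague-Grundy theorem, the Grundy value of a sum of independent games is the XOR of the component values.
Combined value = 5 XOR 7 XOR 14 XOR 1 = 13.

13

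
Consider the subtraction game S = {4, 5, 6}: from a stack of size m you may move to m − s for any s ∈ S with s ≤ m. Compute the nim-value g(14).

Build the Grundy sequence with g(k) = mex{g(k−s) : s ∈ {4, 5, 6}, s ≤ k}:
g(0) = mex{} = 0
g(1) = mex{} = 0
g(2) = mex{} = 0
g(3) = mex{} = 0
g(4) = mex{0} = 1
g(5) = mex{0} = 1
g(6) = mex{0} = 1
g(7) = mex{0} = 1
g(8) = mex{0,1} = 2
g(9) = mex{0,1} = 2
g(10) = mex{1} = 0
g(11) = mex{1} = 0
g(12) = mex{1,2} = 0
g(13) = mex{1,2} = 0
g(14) = mex{0,2} = 1
So g(14) = 1.

1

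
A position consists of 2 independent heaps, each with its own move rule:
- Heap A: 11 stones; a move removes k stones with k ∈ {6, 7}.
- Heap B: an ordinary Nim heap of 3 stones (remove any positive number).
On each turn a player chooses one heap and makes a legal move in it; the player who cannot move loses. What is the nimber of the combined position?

Grundy values for heap A (subtraction set {6, 7}):
k:     0  1  2  3  4  5  6  7  8  9 10 11
g(k):  0  0  0  0  0  0  1  1  1  1  1  1
So g(11) = 1.
Heap B is a plain Nim heap of size 3, so its Grundy value is 3.
The value of a disjunctive sum is the nim-sum of the parts.
Combined value = 1 ⊕ 3 = 2.

2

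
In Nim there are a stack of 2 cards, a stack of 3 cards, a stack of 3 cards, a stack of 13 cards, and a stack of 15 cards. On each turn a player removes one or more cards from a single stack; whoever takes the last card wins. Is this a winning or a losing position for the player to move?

Losing position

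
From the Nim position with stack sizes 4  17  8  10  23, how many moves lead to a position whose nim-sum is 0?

Compute the nim-sum pairwise:
4 ⊕ 17 = 21
21 ⊕ 8 = 29
29 ⊕ 10 = 23
23 ⊕ 23 = 0
The nim-sum is already 0, so every move leaves a nonzero nim-sum — there are no winning moves.

0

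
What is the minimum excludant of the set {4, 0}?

1

0 is in the set but 1 is not, so the mex is 1.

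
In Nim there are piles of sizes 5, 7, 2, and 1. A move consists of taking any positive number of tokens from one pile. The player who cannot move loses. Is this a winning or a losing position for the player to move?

Winning position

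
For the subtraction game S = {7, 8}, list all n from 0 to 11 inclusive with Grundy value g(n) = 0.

Grundy values for subtraction set {7, 8}:
k:     0  1  2  3  4  5  6  7  8  9 10 11
g(k):  0  0  0  0  0  0  0  1  1  1  1  1
The P-positions (g = 0) in 0..11 are 0, 1, 2, 3, 4, 5, 6.

0, 1, 2, 3, 4, 5, 6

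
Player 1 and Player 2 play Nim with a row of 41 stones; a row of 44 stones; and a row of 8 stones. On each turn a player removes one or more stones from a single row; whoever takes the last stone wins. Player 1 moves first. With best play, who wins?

Player 1 wins

Nim-sum: 41 ⊕ 44 ⊕ 8 = 13.
The nim-sum is 13 ≠ 0, so this is an N-position: the player to move can win; Player 1 has a winning move.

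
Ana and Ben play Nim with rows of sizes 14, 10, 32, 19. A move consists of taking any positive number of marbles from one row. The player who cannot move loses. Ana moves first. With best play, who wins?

Ana wins

Compute the nim-sum pairwise:
14 ⊕ 10 = 4
4 ⊕ 32 = 36
36 ⊕ 19 = 55
The nim-sum is 55 ≠ 0, so this is an N-position: the player to move can win; Ana has a winning move.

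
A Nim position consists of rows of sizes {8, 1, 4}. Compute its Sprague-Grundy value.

13

Compute the nim-sum pairwise:
8 ^ 1 = 9
9 ^ 4 = 13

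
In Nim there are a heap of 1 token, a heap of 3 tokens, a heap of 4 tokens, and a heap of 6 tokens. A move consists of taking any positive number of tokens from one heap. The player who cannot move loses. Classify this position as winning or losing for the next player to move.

Losing position

Nim-sum: 1 ^ 3 ^ 4 ^ 6 = 0.
The nim-sum is 0, so this is a P-position: the player to move is in a losing position under optimal play.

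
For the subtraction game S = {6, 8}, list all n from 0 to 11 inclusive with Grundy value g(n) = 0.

Compute g(0), g(1), … for moves {6, 8}:
k:     0  1  2  3  4  5  6  7  8  9 10 11
g(k):  0  0  0  0  0  0  1  1  1  1  1  1
The P-positions (g = 0) in 0..11 are 0, 1, 2, 3, 4, 5.

0, 1, 2, 3, 4, 5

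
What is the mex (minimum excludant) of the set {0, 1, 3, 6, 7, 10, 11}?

2

The values 0, 1 are all present; 2 is the first non-negative integer missing from the set.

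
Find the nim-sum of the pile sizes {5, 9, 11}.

Nim-sum: 5 ^ 9 ^ 11 = 7.

7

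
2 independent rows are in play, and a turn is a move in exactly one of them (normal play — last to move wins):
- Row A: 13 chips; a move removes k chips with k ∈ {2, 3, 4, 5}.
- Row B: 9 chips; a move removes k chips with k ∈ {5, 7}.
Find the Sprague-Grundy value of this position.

Build the Grundy sequence for row A with g(k) = mex{g(k−s) : s ∈ {2, 3, 4, 5}, s ≤ k}:
g(0) = mex{} = 0
g(1) = mex{} = 0
g(2) = mex{0} = 1
g(3) = mex{0} = 1
g(4) = mex{0,1} = 2
g(5) = mex{0,1} = 2
g(6) = mex{0,1,2} = 3
g(7) = mex{1,2} = 0
g(8) = mex{1,2,3} = 0
g(9) = mex{0,2,3} = 1
g(10) = mex{0,2,3} = 1
g(11) = mex{0,1,3} = 2
g(12) = mex{0,1} = 2
g(13) = mex{0,1,2} = 3
So g(13) = 3.
For row B, compute g(0), g(1), … with moves {5, 7}:
k:     0  1  2  3  4  5  6  7  8  9
g(k):  0  0  0  0  0  1  1  1  1  1
So g(9) = 1.
The value of a disjunctive sum is the nim-sum of the parts.
Combined value = 3 ⊕ 1 = 2.

2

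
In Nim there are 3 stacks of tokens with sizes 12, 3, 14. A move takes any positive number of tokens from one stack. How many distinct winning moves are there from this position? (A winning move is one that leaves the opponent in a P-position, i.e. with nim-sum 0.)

1

Write each in binary and XOR column by column:
  1100  (12)
  0011  (3)
  1110  (14)
  ----
  0001  (1)
The overall nim-sum is X = 1. A stack of size p has a winning move iff p XOR X < p (reduce it to p XOR X).
  12: 12 XOR 1 = 13 ≥ 12 — no move.
  3: 3 XOR 1 = 2 < 3 — winning move (to 2).
  14: 14 XOR 1 = 15 ≥ 14 — no move.
That gives 1 winning move.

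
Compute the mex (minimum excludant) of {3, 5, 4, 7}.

0 is not in the set, so the mex is 0.

0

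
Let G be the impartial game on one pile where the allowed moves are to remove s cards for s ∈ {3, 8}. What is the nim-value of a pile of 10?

1

Compute g(0), g(1), … for moves {3, 8}:
k:     0  1  2  3  4  5  6  7  8  9 10
g(k):  0  0  0  1  1  1  0  0  2  1  1
So g(10) = 1.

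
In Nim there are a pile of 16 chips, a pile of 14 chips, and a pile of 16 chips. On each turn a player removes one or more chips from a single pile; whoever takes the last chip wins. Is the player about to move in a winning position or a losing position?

Winning position

Compute the nim-sum pairwise:
16 ^ 14 = 30
30 ^ 16 = 14
The nim-sum is 14 ≠ 0, so this is an N-position: the player to move can win.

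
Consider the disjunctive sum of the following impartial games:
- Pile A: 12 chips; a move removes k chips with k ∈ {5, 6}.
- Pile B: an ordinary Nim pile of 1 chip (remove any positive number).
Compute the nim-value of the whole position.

1

For pile A, compute g(0), g(1), … with moves {5, 6}:
k:     0  1  2  3  4  5  6  7  8  9 10 11 12
g(k):  0  0  0  0  0  1  1  1  1  1  2  0  0
So g(12) = 0.
Pile B is a plain Nim pile of size 1, so its Grundy value is 1.
By the Sprague-Grundy theorem, the Grundy value of a sum of independent games is the XOR of the component values.
Combined value = 0 XOR 1 = 1.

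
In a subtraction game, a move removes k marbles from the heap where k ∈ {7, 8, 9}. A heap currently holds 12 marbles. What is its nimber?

1

Build the Grundy sequence with g(k) = mex{g(k−s) : s ∈ {7, 8, 9}, s ≤ k}:
g(0) = mex{} = 0
g(1) = mex{} = 0
g(2) = mex{} = 0
g(3) = mex{} = 0
g(4) = mex{} = 0
g(5) = mex{} = 0
g(6) = mex{} = 0
g(7) = mex{0} = 1
g(8) = mex{0} = 1
g(9) = mex{0} = 1
g(10) = mex{0} = 1
g(11) = mex{0} = 1
g(12) = mex{0} = 1
So g(12) = 1.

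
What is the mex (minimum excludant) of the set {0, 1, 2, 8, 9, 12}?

3

The values 0, 1, 2 are all present; 3 is the first non-negative integer missing from the set.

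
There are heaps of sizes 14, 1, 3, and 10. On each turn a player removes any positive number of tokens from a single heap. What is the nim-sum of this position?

Compute the nim-sum pairwise:
14 ⊕ 1 = 15
15 ⊕ 3 = 12
12 ⊕ 10 = 6

6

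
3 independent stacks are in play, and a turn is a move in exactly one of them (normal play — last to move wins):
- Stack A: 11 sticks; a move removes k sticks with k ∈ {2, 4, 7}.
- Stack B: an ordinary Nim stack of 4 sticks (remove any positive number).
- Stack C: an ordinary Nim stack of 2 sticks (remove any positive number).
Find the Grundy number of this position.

For stack A, compute g(0), g(1), … with moves {2, 4, 7}:
g(0) = mex{} = 0
g(1) = mex{} = 0
g(2) = mex{0} = 1
g(3) = mex{0} = 1
g(4) = mex{0,1} = 2
g(5) = mex{0,1} = 2
g(6) = mex{1,2} = 0
g(7) = mex{0,1,2} = 3
g(8) = mex{0,2} = 1
g(9) = mex{1,2,3} = 0
g(10) = mex{0,1} = 2
g(11) = mex{0,2,3} = 1
So g(11) = 1.
Stack B is a plain Nim stack of size 4, so its Grundy value is 4.
Stack C is a plain Nim stack of size 2, so its Grundy value is 2.
By the Sprague-Grundy theorem, the Grundy value of a sum of independent games is the XOR of the component values.
Combined value = 1 XOR 4 XOR 2 = 7.

7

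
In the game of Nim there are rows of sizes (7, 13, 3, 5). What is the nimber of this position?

12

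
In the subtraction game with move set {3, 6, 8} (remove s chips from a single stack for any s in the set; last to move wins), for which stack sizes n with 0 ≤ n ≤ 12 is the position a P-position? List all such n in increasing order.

Build the Grundy sequence with g(k) = mex{g(k−s) : s ∈ {3, 6, 8}, s ≤ k}:
g(0) = mex{} = 0
g(1) = mex{} = 0
g(2) = mex{} = 0
g(3) = mex{0} = 1
g(4) = mex{0} = 1
g(5) = mex{0} = 1
g(6) = mex{0,1} = 2
g(7) = mex{0,1} = 2
g(8) = mex{0,1} = 2
g(9) = mex{0,1,2} = 3
g(10) = mex{0,1,2} = 3
g(11) = mex{1,2} = 0
g(12) = mex{1,2,3} = 0
The P-positions (g = 0) in 0..12 are 0, 1, 2, 11, 12.

0, 1, 2, 11, 12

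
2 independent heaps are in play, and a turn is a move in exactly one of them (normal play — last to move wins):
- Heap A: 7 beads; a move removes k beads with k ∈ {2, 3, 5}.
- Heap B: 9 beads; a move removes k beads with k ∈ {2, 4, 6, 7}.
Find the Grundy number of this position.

0

For heap A, compute g(0), g(1), … with moves {2, 3, 5}:
k:     0  1  2  3  4  5  6  7
g(k):  0  0  1  1  2  2  3  0
So g(7) = 0.
Grundy values for heap B (subtraction set {2, 4, 6, 7}):
k:     0  1  2  3  4  5  6  7  8  9
g(k):  0  0  1  1  2  2  3  3  4  0
So g(9) = 0.
By the Sprague-Grundy theorem, the Grundy value of a sum of independent games is the XOR of the component values.
Combined value = 0 ⊕ 0 = 0.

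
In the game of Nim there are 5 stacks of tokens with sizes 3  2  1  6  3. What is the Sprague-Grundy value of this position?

5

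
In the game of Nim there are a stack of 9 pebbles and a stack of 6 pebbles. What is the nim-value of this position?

15

In binary:
  1001  (9)
  0110  (6)
  ----
  1111  (15)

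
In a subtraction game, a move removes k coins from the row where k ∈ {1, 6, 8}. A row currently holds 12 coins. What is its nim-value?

Grundy values for subtraction set {1, 6, 8}:
g(0) = mex{} = 0
g(1) = mex{0} = 1
g(2) = mex{1} = 0
g(3) = mex{0} = 1
g(4) = mex{1} = 0
g(5) = mex{0} = 1
g(6) = mex{0,1} = 2
g(7) = mex{1,2} = 0
g(8) = mex{0} = 1
g(9) = mex{1} = 0
g(10) = mex{0} = 1
g(11) = mex{1} = 0
g(12) = mex{0,2} = 1
So g(12) = 1.

1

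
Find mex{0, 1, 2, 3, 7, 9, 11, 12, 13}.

The values 0, 1, 2, 3 are all present; 4 is the first non-negative integer missing from the set.

4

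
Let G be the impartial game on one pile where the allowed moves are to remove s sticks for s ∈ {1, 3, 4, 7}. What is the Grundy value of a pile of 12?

2

Grundy values for subtraction set {1, 3, 4, 7}:
g(0) = mex{} = 0
g(1) = mex{0} = 1
g(2) = mex{1} = 0
g(3) = mex{0} = 1
g(4) = mex{0,1} = 2
g(5) = mex{0,1,2} = 3
g(6) = mex{0,1,3} = 2
g(7) = mex{0,1,2} = 3
g(8) = mex{1,2,3} = 0
g(9) = mex{0,2,3} = 1
g(10) = mex{1,2,3} = 0
g(11) = mex{0,2,3} = 1
g(12) = mex{0,1,3} = 2
So g(12) = 2.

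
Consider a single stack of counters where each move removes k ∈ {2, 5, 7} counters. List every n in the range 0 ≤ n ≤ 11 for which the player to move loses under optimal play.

0, 1, 4, 10

Build the Grundy sequence with g(k) = mex{g(k−s) : s ∈ {2, 5, 7}, s ≤ k}:
k:     0  1  2  3  4  5  6  7  8  9 10 11
g(k):  0  0  1  1  0  2  1  3  2  2  0  3
The P-positions (g = 0) in 0..11 are 0, 1, 4, 10.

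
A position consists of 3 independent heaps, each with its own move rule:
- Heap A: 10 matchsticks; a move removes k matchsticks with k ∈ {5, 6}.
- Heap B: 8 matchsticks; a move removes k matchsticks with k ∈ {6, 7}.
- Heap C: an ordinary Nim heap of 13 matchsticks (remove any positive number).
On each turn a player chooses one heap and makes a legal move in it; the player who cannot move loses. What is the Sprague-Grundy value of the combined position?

For heap A, compute g(0), g(1), … with moves {5, 6}:
g(0) = mex{} = 0
g(1) = mex{} = 0
g(2) = mex{} = 0
g(3) = mex{} = 0
g(4) = mex{} = 0
g(5) = mex{0} = 1
g(6) = mex{0} = 1
g(7) = mex{0} = 1
g(8) = mex{0} = 1
g(9) = mex{0} = 1
g(10) = mex{0,1} = 2
So g(10) = 2.
Build the Grundy sequence for heap B with g(k) = mex{g(k−s) : s ∈ {6, 7}, s ≤ k}:
g(0) = mex{} = 0
g(1) = mex{} = 0
g(2) = mex{} = 0
g(3) = mex{} = 0
g(4) = mex{} = 0
g(5) = mex{} = 0
g(6) = mex{0} = 1
g(7) = mex{0} = 1
g(8) = mex{0} = 1
So g(8) = 1.
Heap C is a plain Nim heap of size 13, so its Grundy value is 13.
The value of a disjunctive sum is the nim-sum of the parts.
Combined value = 2 ⊕ 1 ⊕ 13 = 14.

14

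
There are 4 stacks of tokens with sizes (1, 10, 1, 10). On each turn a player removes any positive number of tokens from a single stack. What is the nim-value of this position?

0

Compute the nim-sum pairwise:
1 XOR 10 = 11
11 XOR 1 = 10
10 XOR 10 = 0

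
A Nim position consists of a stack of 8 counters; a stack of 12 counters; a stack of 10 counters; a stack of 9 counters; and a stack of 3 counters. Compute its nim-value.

Compute the nim-sum pairwise:
8 XOR 12 = 4
4 XOR 10 = 14
14 XOR 9 = 7
7 XOR 3 = 4

4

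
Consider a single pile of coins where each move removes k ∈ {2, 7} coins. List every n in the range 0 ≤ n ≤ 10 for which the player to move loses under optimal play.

0, 1, 4, 5, 9, 10

Build the Grundy sequence with g(k) = mex{g(k−s) : s ∈ {2, 7}, s ≤ k}:
g(0) = mex{} = 0
g(1) = mex{} = 0
g(2) = mex{0} = 1
g(3) = mex{0} = 1
g(4) = mex{1} = 0
g(5) = mex{1} = 0
g(6) = mex{0} = 1
g(7) = mex{0} = 1
g(8) = mex{0,1} = 2
g(9) = mex{1} = 0
g(10) = mex{1,2} = 0
The P-positions (g = 0) in 0..10 are 0, 1, 4, 5, 9, 10.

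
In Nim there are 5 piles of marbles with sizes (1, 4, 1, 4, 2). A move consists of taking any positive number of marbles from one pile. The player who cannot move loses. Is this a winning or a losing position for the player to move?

Winning position

Compute the nim-sum pairwise:
1 XOR 4 = 5
5 XOR 1 = 4
4 XOR 4 = 0
0 XOR 2 = 2
The nim-sum is 2 ≠ 0, so this is an N-position: the player to move can win.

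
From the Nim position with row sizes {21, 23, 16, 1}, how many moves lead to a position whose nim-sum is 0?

3

Compute the nim-sum pairwise:
21 XOR 23 = 2
2 XOR 16 = 18
18 XOR 1 = 19
The overall nim-sum is X = 19. A row of size p has a winning move iff p XOR X < p (reduce it to p XOR X).
  21: 21 XOR 19 = 6 < 21 — winning move (to 6).
  23: 23 XOR 19 = 4 < 23 — winning move (to 4).
  16: 16 XOR 19 = 3 < 16 — winning move (to 3).
  1: 1 XOR 19 = 18 ≥ 1 — no move.
That gives 3 winning moves.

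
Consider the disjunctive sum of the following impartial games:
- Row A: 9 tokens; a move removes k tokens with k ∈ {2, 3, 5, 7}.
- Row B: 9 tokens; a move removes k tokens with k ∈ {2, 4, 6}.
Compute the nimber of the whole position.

0

For row A, compute g(0), g(1), … with moves {2, 3, 5, 7}:
g(0) = mex{} = 0
g(1) = mex{} = 0
g(2) = mex{0} = 1
g(3) = mex{0} = 1
g(4) = mex{0,1} = 2
g(5) = mex{0,1} = 2
g(6) = mex{0,1,2} = 3
g(7) = mex{0,1,2} = 3
g(8) = mex{0,1,2,3} = 4
g(9) = mex{1,2,3} = 0
So g(9) = 0.
For row B, compute g(0), g(1), … with moves {2, 4, 6}:
g(0) = mex{} = 0
g(1) = mex{} = 0
g(2) = mex{0} = 1
g(3) = mex{0} = 1
g(4) = mex{0,1} = 2
g(5) = mex{0,1} = 2
g(6) = mex{0,1,2} = 3
g(7) = mex{0,1,2} = 3
g(8) = mex{1,2,3} = 0
g(9) = mex{1,2,3} = 0
So g(9) = 0.
The value of a disjunctive sum is the nim-sum of the parts.
Combined value = 0 ⊕ 0 = 0.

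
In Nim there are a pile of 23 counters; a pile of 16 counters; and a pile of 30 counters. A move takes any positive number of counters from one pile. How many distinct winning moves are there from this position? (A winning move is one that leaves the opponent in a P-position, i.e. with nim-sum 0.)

Write each in binary and XOR column by column:
  10111  (23)
  10000  (16)
  11110  (30)
  -----
  11001  (25)
The overall nim-sum is X = 25. A pile of size p has a winning move iff p XOR X < p (reduce it to p XOR X).
  23: 23 XOR 25 = 14 < 23 — winning move (to 14).
  16: 16 XOR 25 = 9 < 16 — winning move (to 9).
  30: 30 XOR 25 = 7 < 30 — winning move (to 7).
That gives 3 winning moves.

3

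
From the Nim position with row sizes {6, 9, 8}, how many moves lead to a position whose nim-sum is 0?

1

Nim-sum: 6 ⊕ 9 ⊕ 8 = 7.
The overall nim-sum is X = 7. A row of size p has a winning move iff p XOR X < p (reduce it to p XOR X).
  6: 6 XOR 7 = 1 < 6 — winning move (to 1).
  9: 9 XOR 7 = 14 ≥ 9 — no move.
  8: 8 XOR 7 = 15 ≥ 8 — no move.
That gives 1 winning move.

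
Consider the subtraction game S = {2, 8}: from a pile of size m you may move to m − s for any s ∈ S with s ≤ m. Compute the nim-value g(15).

0

Build the Grundy sequence with g(k) = mex{g(k−s) : s ∈ {2, 8}, s ≤ k}:
k:     0  1  2  3  4  5  6  7  8  9 10 11 12 13 14 15
g(k):  0  0  1  1  0  0  1  1  2  2  0  0  1  1  0  0
So g(15) = 0.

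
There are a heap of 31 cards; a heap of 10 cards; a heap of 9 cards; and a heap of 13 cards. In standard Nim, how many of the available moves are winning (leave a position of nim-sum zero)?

In binary:
  11111  (31)
  01010  (10)
  01001  (9)
  01101  (13)
  -----
  10001  (17)
The overall nim-sum is X = 17. A heap of size p has a winning move iff p XOR X < p (reduce it to p XOR X).
  31: 31 XOR 17 = 14 < 31 — winning move (to 14).
  10: 10 XOR 17 = 27 ≥ 10 — no move.
  9: 9 XOR 17 = 24 ≥ 9 — no move.
  13: 13 XOR 17 = 28 ≥ 13 — no move.
That gives 1 winning move.

1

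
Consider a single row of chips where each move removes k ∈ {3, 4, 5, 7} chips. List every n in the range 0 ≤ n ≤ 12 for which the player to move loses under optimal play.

0, 1, 2, 10, 11, 12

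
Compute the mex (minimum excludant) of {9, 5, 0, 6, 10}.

0 is in the set but 1 is not, so the mex is 1.

1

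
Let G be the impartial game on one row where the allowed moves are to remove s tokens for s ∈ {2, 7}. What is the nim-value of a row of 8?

2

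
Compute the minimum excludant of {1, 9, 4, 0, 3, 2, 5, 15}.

6

The values 0, 1, 2, 3, 4, 5 are all present; 6 is the first non-negative integer missing from the set.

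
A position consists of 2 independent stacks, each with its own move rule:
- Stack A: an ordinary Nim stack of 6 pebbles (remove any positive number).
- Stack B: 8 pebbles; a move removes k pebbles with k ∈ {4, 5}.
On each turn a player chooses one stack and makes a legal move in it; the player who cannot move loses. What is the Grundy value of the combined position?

Stack A is a plain Nim stack of size 6, so its Grundy value is 6.
For stack B, compute g(0), g(1), … with moves {4, 5}:
g(0) = mex{} = 0
g(1) = mex{} = 0
g(2) = mex{} = 0
g(3) = mex{} = 0
g(4) = mex{0} = 1
g(5) = mex{0} = 1
g(6) = mex{0} = 1
g(7) = mex{0} = 1
g(8) = mex{0,1} = 2
So g(8) = 2.
By the Sprague-Grundy theorem, the Grundy value of a sum of independent games is the XOR of the component values.
Combined value = 6 XOR 2 = 4.

4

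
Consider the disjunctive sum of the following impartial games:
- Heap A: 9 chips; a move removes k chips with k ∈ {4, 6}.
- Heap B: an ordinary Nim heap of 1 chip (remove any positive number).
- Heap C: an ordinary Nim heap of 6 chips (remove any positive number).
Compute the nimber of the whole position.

5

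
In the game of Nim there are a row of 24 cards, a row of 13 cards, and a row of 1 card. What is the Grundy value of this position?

Nim-sum: 24 XOR 13 XOR 1 = 20.

20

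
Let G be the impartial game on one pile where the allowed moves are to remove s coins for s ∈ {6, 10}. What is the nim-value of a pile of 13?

Build the Grundy sequence with g(k) = mex{g(k−s) : s ∈ {6, 10}, s ≤ k}:
g(0) = mex{} = 0
g(1) = mex{} = 0
g(2) = mex{} = 0
g(3) = mex{} = 0
g(4) = mex{} = 0
g(5) = mex{} = 0
g(6) = mex{0} = 1
g(7) = mex{0} = 1
g(8) = mex{0} = 1
g(9) = mex{0} = 1
g(10) = mex{0} = 1
g(11) = mex{0} = 1
g(12) = mex{0,1} = 2
g(13) = mex{0,1} = 2
So g(13) = 2.

2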